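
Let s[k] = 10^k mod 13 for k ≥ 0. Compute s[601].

10

Listing terms: s[0] = 1,  s[1] = 10,  s[2] = 9,  s[3] = 12,  s[4] = 3,  s[5] = 4,  s[6] = 1.
Since s[6] = s[0] = 1, the sequence is periodic with period 6.
So s[601] = s[0 + ((601-0) mod 6)] = s[1] = 10.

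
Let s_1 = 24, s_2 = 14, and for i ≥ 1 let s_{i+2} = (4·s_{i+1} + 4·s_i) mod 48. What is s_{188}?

16

s_1 = 24, s_2 = 14, s_3 = 8, s_4 = 40, s_5 = 0, s_6 = 16, s_7 = 16, s_8 = 32, s_9 = 0, s_{10} = 32, s_{11} = 32, s_{12} = 16, s_{13} = 0, s_{14} = 16.
Since (s_{13}, s_{14}) = (s_5, s_6) = (0, 16) (two consecutive terms determine the rest), the sequence is eventually periodic: after a pre-period of length 4 it cycles with period 8.
For i ≥ 5, s_i depends only on (i - 5) mod 8. (188 - 5) mod 8 = 7, so s_{188} = s_{12} = 16.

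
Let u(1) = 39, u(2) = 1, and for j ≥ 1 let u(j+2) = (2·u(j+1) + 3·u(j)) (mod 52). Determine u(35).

We have u(1) = 39, u(2) = 1, u(3) = 15, u(4) = 33, u(5) = 7, u(6) = 9, u(7) = 39, u(8) = 1.
Since (u(7), u(8)) = (u(1), u(2)) = (39, 1) (two consecutive terms determine the rest), the sequence is periodic with period 6.
So u(35) = u(1 + ((35-1) mod 6)) = u(5) = 7.

7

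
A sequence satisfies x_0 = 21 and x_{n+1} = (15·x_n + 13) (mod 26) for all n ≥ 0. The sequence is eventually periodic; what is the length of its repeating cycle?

12

x_0 = 21,  x_1 = 16,  x_2 = 19,  x_3 = 12,  x_4 = 11,  x_5 = 22,  x_6 = 5,  x_7 = 10,  x_8 = 7,  x_9 = 14,  x_{10} = 15,  x_{11} = 4,  x_{12} = 21.
The sequence repeats with period 12.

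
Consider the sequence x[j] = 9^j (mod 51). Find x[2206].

Computing terms: x[0] = 1; x[1] = 9; x[2] = 30; x[3] = 15; x[4] = 33; x[5] = 42; x[6] = 21; x[7] = 36; x[8] = 18; x[9] = 9.
Since x[9] = x[1] = 9, the sequence is eventually periodic: after a pre-period of length 1 it cycles with period 8.
For j ≥ 1, x[j] depends only on (j - 1) mod 8. (2206 - 1) mod 8 = 5, so x[2206] = x[6] = 21.

21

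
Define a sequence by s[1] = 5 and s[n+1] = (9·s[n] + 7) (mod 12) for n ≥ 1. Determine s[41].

1

Listing terms: s[1] = 5; s[2] = 4; s[3] = 7; s[4] = 10; s[5] = 1; s[6] = 4.
Since s[6] = s[2] = 4, the sequence is eventually periodic: after a pre-period of length 1 it cycles with period 4.
For n ≥ 2, s[n] depends only on (n - 2) mod 4. (41 - 2) mod 4 = 3, so s[41] = s[5] = 1.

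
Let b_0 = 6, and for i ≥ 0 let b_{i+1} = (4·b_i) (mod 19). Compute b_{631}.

5

We have b_0 = 6, b_1 = 5, b_2 = 1, b_3 = 4, b_4 = 16, b_5 = 7, b_6 = 9, b_7 = 17, b_8 = 11, b_9 = 6.
The sequence repeats with period 9.
(631 - 0) mod 9 = 1, so b_{631} = b_1 = 5.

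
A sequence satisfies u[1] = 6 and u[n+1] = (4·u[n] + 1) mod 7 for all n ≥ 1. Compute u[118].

6

Computing terms: u[1] = 6,  u[2] = 4,  u[3] = 3,  u[4] = 6.
The sequence repeats with period 3.
So u[118] = u[1 + ((118-1) mod 3)] = u[1] = 6.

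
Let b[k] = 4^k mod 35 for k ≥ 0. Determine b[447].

29

Computing terms: b[0] = 1,  b[1] = 4,  b[2] = 16,  b[3] = 29,  b[4] = 11,  b[5] = 9,  b[6] = 1.
The sequence repeats with period 6.
So b[447] = b[0 + ((447-0) mod 6)] = b[3] = 29.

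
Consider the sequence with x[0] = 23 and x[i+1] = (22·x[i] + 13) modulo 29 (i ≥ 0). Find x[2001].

11

We have x[0] = 23, x[1] = 26, x[2] = 5, x[3] = 7, x[4] = 22, x[5] = 4, x[6] = 14, x[7] = 2, x[8] = 28, x[9] = 20, x[10] = 18, x[11] = 3, x[12] = 21, x[13] = 11, x[14] = 23.
Since x[14] = x[0] = 23, the sequence is periodic with period 14.
(2001 - 0) mod 14 = 13, so x[2001] = x[13] = 11.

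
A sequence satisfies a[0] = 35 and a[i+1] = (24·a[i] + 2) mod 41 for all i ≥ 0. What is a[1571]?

a[0] = 35, a[1] = 22, a[2] = 38, a[3] = 12, a[4] = 3, a[5] = 33, a[6] = 15, a[7] = 34, a[8] = 39, a[9] = 36, a[10] = 5, a[11] = 40, a[12] = 19, a[13] = 7, a[14] = 6, a[15] = 23, a[16] = 21, a[17] = 14, a[18] = 10, a[19] = 37, a[20] = 29, a[21] = 1, a[22] = 26, a[23] = 11, a[24] = 20, a[25] = 31, a[26] = 8, a[27] = 30, a[28] = 25, a[29] = 28, a[30] = 18, a[31] = 24, a[32] = 4, a[33] = 16, a[34] = 17, a[35] = 0, a[36] = 2, a[37] = 9, a[38] = 13, a[39] = 27, a[40] = 35.
The sequence repeats with period 40.
So a[1571] = a[0 + ((1571-0) mod 40)] = a[11] = 40.

40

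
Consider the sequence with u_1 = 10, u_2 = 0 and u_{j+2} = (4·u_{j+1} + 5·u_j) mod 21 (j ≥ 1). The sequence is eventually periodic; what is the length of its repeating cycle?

6

Listing terms: u_1 = 10; u_2 = 0; u_3 = 8; u_4 = 11; u_5 = 0; u_6 = 13; u_7 = 10; u_8 = 0.
The sequence repeats with period 6.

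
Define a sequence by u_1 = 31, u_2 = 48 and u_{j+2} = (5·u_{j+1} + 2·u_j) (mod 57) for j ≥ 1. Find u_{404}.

21

u_1 = 31; u_2 = 48; u_3 = 17; u_4 = 10; u_5 = 27; u_6 = 41; u_7 = 31; u_8 = 9; u_9 = 50; u_{10} = 40; u_{11} = 15; u_{12} = 41; u_{13} = 7; u_{14} = 3; u_{15} = 29; u_{16} = 37; u_{17} = 15; u_{18} = 35; u_{19} = 34; u_{20} = 12; u_{21} = 14; u_{22} = 37; u_{23} = 42; u_{24} = 56; u_{25} = 22; u_{26} = 51; u_{27} = 14; u_{28} = 1; u_{29} = 33; u_{30} = 53; u_{31} = 46; u_{32} = 51; u_{33} = 5; u_{34} = 13; u_{35} = 18; u_{36} = 2; u_{37} = 46; u_{38} = 6; u_{39} = 8; u_{40} = 52; u_{41} = 48; u_{42} = 2; u_{43} = 49; u_{44} = 21; u_{45} = 32; u_{46} = 31; u_{47} = 48.
The sequence repeats with period 45.
(404 - 1) mod 45 = 43, so u_{404} = u_{44} = 21.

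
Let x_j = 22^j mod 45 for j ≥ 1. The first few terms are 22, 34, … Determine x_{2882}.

x_1 = 22, x_2 = 34, x_3 = 28, x_4 = 31, x_5 = 7, x_6 = 19, x_7 = 13, x_8 = 16, x_9 = 37, x_{10} = 4, x_{11} = 43, x_{12} = 1, x_{13} = 22.
The sequence repeats with period 12.
(2882 - 1) mod 12 = 1, so x_{2882} = x_2 = 34.

34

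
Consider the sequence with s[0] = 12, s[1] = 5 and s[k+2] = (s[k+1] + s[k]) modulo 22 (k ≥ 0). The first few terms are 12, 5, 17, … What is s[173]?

We have s[0] = 12, s[1] = 5, s[2] = 17, s[3] = 0, s[4] = 17, s[5] = 17, s[6] = 12, s[7] = 7, s[8] = 19, s[9] = 4, s[10] = 1, s[11] = 5, s[12] = 6, s[13] = 11, s[14] = 17, s[15] = 6, s[16] = 1, s[17] = 7, s[18] = 8, s[19] = 15, s[20] = 1, s[21] = 16, s[22] = 17, s[23] = 11, s[24] = 6, s[25] = 17, s[26] = 1, s[27] = 18, s[28] = 19, s[29] = 15, s[30] = 12, s[31] = 5.
Since (s[30], s[31]) = (s[0], s[1]) = (12, 5) (two consecutive terms determine the rest), the sequence is periodic with period 30.
So s[173] = s[0 + ((173-0) mod 30)] = s[23] = 11.

11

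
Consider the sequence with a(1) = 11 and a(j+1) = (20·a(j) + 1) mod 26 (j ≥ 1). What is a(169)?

11

Computing terms: a(1) = 11,  a(2) = 13,  a(3) = 1,  a(4) = 21,  a(5) = 5,  a(6) = 23,  a(7) = 19,  a(8) = 17,  a(9) = 3,  a(10) = 9,  a(11) = 25,  a(12) = 7,  a(13) = 11.
The sequence repeats with period 12.
So a(169) = a(1 + ((169-1) mod 12)) = a(1) = 11.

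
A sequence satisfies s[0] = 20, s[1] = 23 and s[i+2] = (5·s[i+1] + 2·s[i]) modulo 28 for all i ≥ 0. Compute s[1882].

Computing terms: s[0] = 20, s[1] = 23, s[2] = 15, s[3] = 9, s[4] = 19, s[5] = 1, s[6] = 15, s[7] = 21, s[8] = 23, s[9] = 17, s[10] = 19, s[11] = 17, s[12] = 11, s[13] = 5, s[14] = 19, s[15] = 21, s[16] = 3, s[17] = 1, s[18] = 11, s[19] = 1, s[20] = 27, s[21] = 25, s[22] = 11, s[23] = 21, s[24] = 15, s[25] = 5, s[26] = 27, s[27] = 5, s[28] = 23, s[29] = 13, s[30] = 27, s[31] = 21, s[32] = 19, s[33] = 25, s[34] = 23, s[35] = 25, s[36] = 3, s[37] = 9, s[38] = 23, s[39] = 21, s[40] = 11, s[41] = 13, s[42] = 3, s[43] = 13, s[44] = 15, s[45] = 17, s[46] = 3, s[47] = 21, s[48] = 27, s[49] = 9, s[50] = 15, s[51] = 9.
Since (s[50], s[51]) = (s[2], s[3]) = (15, 9) (two consecutive terms determine the rest), the sequence is eventually periodic: after a pre-period of length 2 it cycles with period 48.
For i ≥ 2, s[i] depends only on (i - 2) mod 48. (1882 - 2) mod 48 = 8, so s[1882] = s[10] = 19.

19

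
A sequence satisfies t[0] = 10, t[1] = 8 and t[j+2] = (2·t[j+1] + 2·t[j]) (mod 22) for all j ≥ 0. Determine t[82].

Listing terms: t[0] = 10, t[1] = 8, t[2] = 14, t[3] = 0, t[4] = 6, t[5] = 12, t[6] = 14, t[7] = 8, t[8] = 0, t[9] = 16, t[10] = 10, t[11] = 8.
Since (t[10], t[11]) = (t[0], t[1]) = (10, 8) (two consecutive terms determine the rest), the sequence is periodic with period 10.
So t[82] = t[0 + ((82-0) mod 10)] = t[2] = 14.

14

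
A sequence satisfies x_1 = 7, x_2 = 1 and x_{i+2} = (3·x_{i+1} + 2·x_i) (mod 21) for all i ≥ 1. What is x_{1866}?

10

We have x_1 = 7; x_2 = 1; x_3 = 17; x_4 = 11; x_5 = 4; x_6 = 13; x_7 = 5; x_8 = 20; x_9 = 7; x_{10} = 19; x_{11} = 8; x_{12} = 20; x_{13} = 13; x_{14} = 16; x_{15} = 11; x_{16} = 2; x_{17} = 7; x_{18} = 4; x_{19} = 5; x_{20} = 2; x_{21} = 16; x_{22} = 10; x_{23} = 20; x_{24} = 17; x_{25} = 7; x_{26} = 13; x_{27} = 11; x_{28} = 17; x_{29} = 10; x_{30} = 1; x_{31} = 2; x_{32} = 8; x_{33} = 7; x_{34} = 16; x_{35} = 20; x_{36} = 8; x_{37} = 1; x_{38} = 19; x_{39} = 17; x_{40} = 5; x_{41} = 7; x_{42} = 10; x_{43} = 2; x_{44} = 5; x_{45} = 19; x_{46} = 4; x_{47} = 8; x_{48} = 11; x_{49} = 7; x_{50} = 1.
Since (x_{49}, x_{50}) = (x_1, x_2) = (7, 1) (two consecutive terms determine the rest), the sequence is periodic with period 48.
(1866 - 1) mod 48 = 41, so x_{1866} = x_{42} = 10.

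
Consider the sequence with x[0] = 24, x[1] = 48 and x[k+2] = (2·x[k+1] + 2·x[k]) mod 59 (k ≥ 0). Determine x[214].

26

Computing terms: x[0] = 24, x[1] = 48, x[2] = 26, x[3] = 30, x[4] = 53, x[5] = 48, x[6] = 25, x[7] = 28, x[8] = 47, x[9] = 32, x[10] = 40, x[11] = 26, x[12] = 14, x[13] = 21, x[14] = 11, x[15] = 5, x[16] = 32, x[17] = 15, x[18] = 35, x[19] = 41, x[20] = 34, x[21] = 32, x[22] = 14, x[23] = 33, x[24] = 35, x[25] = 18, x[26] = 47, x[27] = 12, x[28] = 0, x[29] = 24, x[30] = 48.
The sequence repeats with period 29.
(214 - 0) mod 29 = 11, so x[214] = x[11] = 26.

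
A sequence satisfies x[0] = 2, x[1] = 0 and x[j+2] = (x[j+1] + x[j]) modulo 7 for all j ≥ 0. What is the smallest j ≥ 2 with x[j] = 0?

We have x[0] = 2,  x[1] = 0,  x[2] = 2,  x[3] = 2,  x[4] = 4,  x[5] = 6,  x[6] = 3,  x[7] = 2,  x[8] = 5,  x[9] = 0,  x[10] = 5,  x[11] = 5,  x[12] = 3,  x[13] = 1,  x[14] = 4,  x[15] = 5,  x[16] = 2,  x[17] = 0.
Since (x[16], x[17]) = (x[0], x[1]) = (2, 0) (two consecutive terms determine the rest), the sequence is periodic with period 16.
The value 0 first appears (with j ≥ 2) at x[9].

9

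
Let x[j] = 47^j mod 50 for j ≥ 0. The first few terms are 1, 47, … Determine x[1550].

49

Computing terms: x[0] = 1, x[1] = 47, x[2] = 9, x[3] = 23, x[4] = 31, x[5] = 7, x[6] = 29, x[7] = 13, x[8] = 11, x[9] = 17, x[10] = 49, x[11] = 3, x[12] = 41, x[13] = 27, x[14] = 19, x[15] = 43, x[16] = 21, x[17] = 37, x[18] = 39, x[19] = 33, x[20] = 1.
Since x[20] = x[0] = 1, the sequence is periodic with period 20.
(1550 - 0) mod 20 = 10, so x[1550] = x[10] = 49.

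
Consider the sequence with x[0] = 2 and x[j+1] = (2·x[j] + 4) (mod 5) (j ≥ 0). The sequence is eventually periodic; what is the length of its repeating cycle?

Computing terms: x[0] = 2; x[1] = 3; x[2] = 0; x[3] = 4; x[4] = 2.
The sequence repeats with period 4.

4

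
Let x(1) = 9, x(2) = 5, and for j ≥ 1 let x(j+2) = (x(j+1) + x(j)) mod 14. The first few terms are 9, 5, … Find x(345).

Listing terms: x(1) = 9; x(2) = 5; x(3) = 0; x(4) = 5; x(5) = 5; x(6) = 10; x(7) = 1; x(8) = 11; x(9) = 12; x(10) = 9; x(11) = 7; x(12) = 2; x(13) = 9; x(14) = 11; x(15) = 6; x(16) = 3; x(17) = 9; x(18) = 12; x(19) = 7; x(20) = 5; x(21) = 12; x(22) = 3; x(23) = 1; x(24) = 4; x(25) = 5; x(26) = 9; x(27) = 0; x(28) = 9; x(29) = 9; x(30) = 4; x(31) = 13; x(32) = 3; x(33) = 2; x(34) = 5; x(35) = 7; x(36) = 12; x(37) = 5; x(38) = 3; x(39) = 8; x(40) = 11; x(41) = 5; x(42) = 2; x(43) = 7; x(44) = 9; x(45) = 2; x(46) = 11; x(47) = 13; x(48) = 10; x(49) = 9; x(50) = 5.
The sequence repeats with period 48.
So x(345) = x(1 + ((345-1) mod 48)) = x(9) = 12.

12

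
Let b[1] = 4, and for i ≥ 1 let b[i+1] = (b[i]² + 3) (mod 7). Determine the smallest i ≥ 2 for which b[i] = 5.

2

Computing terms: b[1] = 4; b[2] = 5; b[3] = 0; b[4] = 3; b[5] = 5.
Since b[5] = b[2] = 5, the sequence is eventually periodic: after a pre-period of length 1 it cycles with period 3.
The value 5 first appears (with i ≥ 2) at b[2].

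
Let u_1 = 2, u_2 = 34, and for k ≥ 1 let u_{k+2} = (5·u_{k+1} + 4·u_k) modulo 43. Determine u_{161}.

Computing terms: u_1 = 2,  u_2 = 34,  u_3 = 6,  u_4 = 37,  u_5 = 37,  u_6 = 32,  u_7 = 7,  u_8 = 34,  u_9 = 26,  u_{10} = 8,  u_{11} = 15,  u_{12} = 21,  u_{13} = 36,  u_{14} = 6,  u_{15} = 2,  u_{16} = 34.
The sequence repeats with period 14.
So u_{161} = u_{1 + ((161-1) mod 14)} = u_7 = 7.

7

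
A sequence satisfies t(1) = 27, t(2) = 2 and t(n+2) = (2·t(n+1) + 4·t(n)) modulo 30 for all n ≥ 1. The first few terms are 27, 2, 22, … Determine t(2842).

Computing terms: t(1) = 27,  t(2) = 2,  t(3) = 22,  t(4) = 22,  t(5) = 12,  t(6) = 22,  t(7) = 2,  t(8) = 2,  t(9) = 12,  t(10) = 2,  t(11) = 22.
Since (t(10), t(11)) = (t(2), t(3)) = (2, 22) (two consecutive terms determine the rest), the sequence is eventually periodic: after a pre-period of length 1 it cycles with period 8.
For n ≥ 2, t(n) depends only on (n - 2) mod 8. (2842 - 2) mod 8 = 0, so t(2842) = t(2) = 2.

2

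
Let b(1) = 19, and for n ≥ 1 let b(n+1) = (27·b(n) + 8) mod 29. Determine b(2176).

13

b(1) = 19,  b(2) = 28,  b(3) = 10,  b(4) = 17,  b(5) = 3,  b(6) = 2,  b(7) = 4,  b(8) = 0,  b(9) = 8,  b(10) = 21,  b(11) = 24,  b(12) = 18,  b(13) = 1,  b(14) = 6,  b(15) = 25,  b(16) = 16,  b(17) = 5,  b(18) = 27,  b(19) = 12,  b(20) = 13,  b(21) = 11,  b(22) = 15,  b(23) = 7,  b(24) = 23,  b(25) = 20,  b(26) = 26,  b(27) = 14,  b(28) = 9,  b(29) = 19.
Since b(29) = b(1) = 19, the sequence is periodic with period 28.
So b(2176) = b(1 + ((2176-1) mod 28)) = b(20) = 13.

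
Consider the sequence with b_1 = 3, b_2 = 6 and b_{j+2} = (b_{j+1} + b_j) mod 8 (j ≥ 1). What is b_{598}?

3

Computing terms: b_1 = 3, b_2 = 6, b_3 = 1, b_4 = 7, b_5 = 0, b_6 = 7, b_7 = 7, b_8 = 6, b_9 = 5, b_{10} = 3, b_{11} = 0, b_{12} = 3, b_{13} = 3, b_{14} = 6.
The sequence repeats with period 12.
So b_{598} = b_{1 + ((598-1) mod 12)} = b_{10} = 3.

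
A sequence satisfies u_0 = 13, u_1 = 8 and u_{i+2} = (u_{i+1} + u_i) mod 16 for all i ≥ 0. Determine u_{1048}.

2

We have u_0 = 13,  u_1 = 8,  u_2 = 5,  u_3 = 13,  u_4 = 2,  u_5 = 15,  u_6 = 1,  u_7 = 0,  u_8 = 1,  u_9 = 1,  u_{10} = 2,  u_{11} = 3,  u_{12} = 5,  u_{13} = 8,  u_{14} = 13,  u_{15} = 5,  u_{16} = 2,  u_{17} = 7,  u_{18} = 9,  u_{19} = 0,  u_{20} = 9,  u_{21} = 9,  u_{22} = 2,  u_{23} = 11,  u_{24} = 13,  u_{25} = 8.
The sequence repeats with period 24.
(1048 - 0) mod 24 = 16, so u_{1048} = u_{16} = 2.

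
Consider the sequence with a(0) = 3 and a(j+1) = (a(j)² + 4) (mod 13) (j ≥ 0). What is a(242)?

a(0) = 3, a(1) = 0, a(2) = 4, a(3) = 7, a(4) = 1, a(5) = 5, a(6) = 3.
The sequence repeats with period 6.
(242 - 0) mod 6 = 2, so a(242) = a(2) = 4.

4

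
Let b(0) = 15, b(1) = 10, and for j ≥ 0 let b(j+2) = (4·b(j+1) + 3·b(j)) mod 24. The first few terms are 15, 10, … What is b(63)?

10

b(0) = 15; b(1) = 10; b(2) = 13; b(3) = 10; b(4) = 7; b(5) = 10; b(6) = 13.
Since (b(5), b(6)) = (b(1), b(2)) = (10, 13) (two consecutive terms determine the rest), the sequence is eventually periodic: after a pre-period of length 1 it cycles with period 4.
For j ≥ 1, b(j) depends only on (j - 1) mod 4. (63 - 1) mod 4 = 2, so b(63) = b(3) = 10.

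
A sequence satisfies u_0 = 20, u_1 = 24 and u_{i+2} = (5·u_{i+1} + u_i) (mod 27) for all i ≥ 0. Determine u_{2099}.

We have u_0 = 20, u_1 = 24, u_2 = 5, u_3 = 22, u_4 = 7, u_5 = 3, u_6 = 22, u_7 = 5, u_8 = 20, u_9 = 24.
Since (u_8, u_9) = (u_0, u_1) = (20, 24) (two consecutive terms determine the rest), the sequence is periodic with period 8.
So u_{2099} = u_{0 + ((2099-0) mod 8)} = u_3 = 22.

22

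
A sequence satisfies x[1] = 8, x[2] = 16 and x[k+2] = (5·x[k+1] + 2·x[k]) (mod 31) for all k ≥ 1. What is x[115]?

x[1] = 8,  x[2] = 16,  x[3] = 3,  x[4] = 16,  x[5] = 24,  x[6] = 28,  x[7] = 2,  x[8] = 4,  x[9] = 24,  x[10] = 4,  x[11] = 6,  x[12] = 7,  x[13] = 16,  x[14] = 1,  x[15] = 6,  x[16] = 1,  x[17] = 17,  x[18] = 25,  x[19] = 4,  x[20] = 8,  x[21] = 17,  x[22] = 8,  x[23] = 12,  x[24] = 14,  x[25] = 1,  x[26] = 2,  x[27] = 12,  x[28] = 2,  x[29] = 3,  x[30] = 19,  x[31] = 8,  x[32] = 16.
The sequence repeats with period 30.
(115 - 1) mod 30 = 24, so x[115] = x[25] = 1.

1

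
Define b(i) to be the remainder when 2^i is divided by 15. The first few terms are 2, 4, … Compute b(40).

Computing terms: b(1) = 2, b(2) = 4, b(3) = 8, b(4) = 1, b(5) = 2.
The sequence repeats with period 4.
So b(40) = b(1 + ((40-1) mod 4)) = b(4) = 1.

1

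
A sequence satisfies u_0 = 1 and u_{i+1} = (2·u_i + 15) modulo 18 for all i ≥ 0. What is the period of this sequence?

u_0 = 1; u_1 = 17; u_2 = 13; u_3 = 5; u_4 = 7; u_5 = 11; u_6 = 1.
Since u_6 = u_0 = 1, the sequence is periodic with period 6.

6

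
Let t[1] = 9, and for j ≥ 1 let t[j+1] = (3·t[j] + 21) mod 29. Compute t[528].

15

Computing terms: t[1] = 9, t[2] = 19, t[3] = 20, t[4] = 23, t[5] = 3, t[6] = 1, t[7] = 24, t[8] = 6, t[9] = 10, t[10] = 22, t[11] = 0, t[12] = 21, t[13] = 26, t[14] = 12, t[15] = 28, t[16] = 18, t[17] = 17, t[18] = 14, t[19] = 5, t[20] = 7, t[21] = 13, t[22] = 2, t[23] = 27, t[24] = 15, t[25] = 8, t[26] = 16, t[27] = 11, t[28] = 25, t[29] = 9.
Since t[29] = t[1] = 9, the sequence is periodic with period 28.
(528 - 1) mod 28 = 23, so t[528] = t[24] = 15.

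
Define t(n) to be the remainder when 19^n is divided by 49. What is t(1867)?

We have t(0) = 1; t(1) = 19; t(2) = 18; t(3) = 48; t(4) = 30; t(5) = 31; t(6) = 1.
The sequence repeats with period 6.
(1867 - 0) mod 6 = 1, so t(1867) = t(1) = 19.

19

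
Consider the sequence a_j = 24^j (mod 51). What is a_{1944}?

Computing terms: a_1 = 24,  a_2 = 15,  a_3 = 3,  a_4 = 21,  a_5 = 45,  a_6 = 9,  a_7 = 12,  a_8 = 33,  a_9 = 27,  a_{10} = 36,  a_{11} = 48,  a_{12} = 30,  a_{13} = 6,  a_{14} = 42,  a_{15} = 39,  a_{16} = 18,  a_{17} = 24.
The sequence repeats with period 16.
(1944 - 1) mod 16 = 7, so a_{1944} = a_8 = 33.

33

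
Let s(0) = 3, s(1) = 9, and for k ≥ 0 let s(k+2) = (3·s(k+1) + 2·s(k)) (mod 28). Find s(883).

13

Listing terms: s(0) = 3,  s(1) = 9,  s(2) = 5,  s(3) = 5,  s(4) = 25,  s(5) = 1,  s(6) = 25,  s(7) = 21,  s(8) = 1,  s(9) = 17,  s(10) = 25,  s(11) = 25,  s(12) = 13,  s(13) = 5,  s(14) = 13,  s(15) = 21,  s(16) = 5,  s(17) = 1,  s(18) = 13,  s(19) = 13,  s(20) = 9,  s(21) = 25,  s(22) = 9,  s(23) = 21,  s(24) = 25,  s(25) = 5,  s(26) = 9,  s(27) = 9,  s(28) = 17,  s(29) = 13,  s(30) = 17,  s(31) = 21,  s(32) = 13,  s(33) = 25,  s(34) = 17,  s(35) = 17,  s(36) = 1,  s(37) = 9,  s(38) = 1,  s(39) = 21,  s(40) = 9,  s(41) = 13,  s(42) = 1,  s(43) = 1,  s(44) = 5,  s(45) = 17,  s(46) = 5,  s(47) = 21,  s(48) = 17,  s(49) = 9,  s(50) = 5.
Since (s(49), s(50)) = (s(1), s(2)) = (9, 5) (two consecutive terms determine the rest), the sequence is eventually periodic: after a pre-period of length 1 it cycles with period 48.
For k ≥ 1, s(k) depends only on (k - 1) mod 48. (883 - 1) mod 48 = 18, so s(883) = s(19) = 13.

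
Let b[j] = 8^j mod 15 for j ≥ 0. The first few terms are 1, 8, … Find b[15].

b[0] = 1,  b[1] = 8,  b[2] = 4,  b[3] = 2,  b[4] = 1.
Since b[4] = b[0] = 1, the sequence is periodic with period 4.
So b[15] = b[0 + ((15-0) mod 4)] = b[3] = 2.

2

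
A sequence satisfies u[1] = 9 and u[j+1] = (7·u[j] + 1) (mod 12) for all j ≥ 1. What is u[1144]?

0

u[1] = 9, u[2] = 4, u[3] = 5, u[4] = 0, u[5] = 1, u[6] = 8, u[7] = 9.
The sequence repeats with period 6.
(1144 - 1) mod 6 = 3, so u[1144] = u[4] = 0.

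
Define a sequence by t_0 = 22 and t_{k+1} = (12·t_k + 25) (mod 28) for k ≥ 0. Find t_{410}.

t_0 = 22,  t_1 = 9,  t_2 = 21,  t_3 = 25,  t_4 = 17,  t_5 = 5,  t_6 = 1,  t_7 = 9.
Since t_7 = t_1 = 9, the sequence is eventually periodic: after a pre-period of length 1 it cycles with period 6.
For k ≥ 1, t_k depends only on (k - 1) mod 6. (410 - 1) mod 6 = 1, so t_{410} = t_2 = 21.

21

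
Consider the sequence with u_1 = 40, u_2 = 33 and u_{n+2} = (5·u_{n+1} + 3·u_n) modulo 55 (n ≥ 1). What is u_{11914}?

Listing terms: u_1 = 40,  u_2 = 33,  u_3 = 10,  u_4 = 39,  u_5 = 5,  u_6 = 32,  u_7 = 10,  u_8 = 36,  u_9 = 45,  u_{10} = 3,  u_{11} = 40,  u_{12} = 44,  u_{13} = 10,  u_{14} = 17,  u_{15} = 5,  u_{16} = 21,  u_{17} = 10,  u_{18} = 3,  u_{19} = 45,  u_{20} = 14,  u_{21} = 40,  u_{22} = 22,  u_{23} = 10,  u_{24} = 6,  u_{25} = 5,  u_{26} = 43,  u_{27} = 10,  u_{28} = 14,  u_{29} = 45,  u_{30} = 47,  u_{31} = 40,  u_{32} = 11,  u_{33} = 10,  u_{34} = 28,  u_{35} = 5,  u_{36} = 54,  u_{37} = 10,  u_{38} = 47,  u_{39} = 45,  u_{40} = 36,  u_{41} = 40,  u_{42} = 33.
Since (u_{41}, u_{42}) = (u_1, u_2) = (40, 33) (two consecutive terms determine the rest), the sequence is periodic with period 40.
(11914 - 1) mod 40 = 33, so u_{11914} = u_{34} = 28.

28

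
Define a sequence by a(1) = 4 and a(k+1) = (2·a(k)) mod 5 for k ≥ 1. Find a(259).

Listing terms: a(1) = 4,  a(2) = 3,  a(3) = 1,  a(4) = 2,  a(5) = 4.
Since a(5) = a(1) = 4, the sequence is periodic with period 4.
(259 - 1) mod 4 = 2, so a(259) = a(3) = 1.

1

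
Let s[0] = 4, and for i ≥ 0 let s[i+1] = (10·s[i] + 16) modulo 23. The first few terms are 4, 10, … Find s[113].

We have s[0] = 4; s[1] = 10; s[2] = 1; s[3] = 3; s[4] = 0; s[5] = 16; s[6] = 15; s[7] = 5; s[8] = 20; s[9] = 9; s[10] = 14; s[11] = 18; s[12] = 12; s[13] = 21; s[14] = 19; s[15] = 22; s[16] = 6; s[17] = 7; s[18] = 17; s[19] = 2; s[20] = 13; s[21] = 8; s[22] = 4.
The sequence repeats with period 22.
(113 - 0) mod 22 = 3, so s[113] = s[3] = 3.

3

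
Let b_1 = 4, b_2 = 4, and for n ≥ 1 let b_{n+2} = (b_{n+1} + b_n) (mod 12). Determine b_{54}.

8

We have b_1 = 4, b_2 = 4, b_3 = 8, b_4 = 0, b_5 = 8, b_6 = 8, b_7 = 4, b_8 = 0, b_9 = 4, b_{10} = 4.
Since (b_9, b_{10}) = (b_1, b_2) = (4, 4) (two consecutive terms determine the rest), the sequence is periodic with period 8.
So b_{54} = b_{1 + ((54-1) mod 8)} = b_6 = 8.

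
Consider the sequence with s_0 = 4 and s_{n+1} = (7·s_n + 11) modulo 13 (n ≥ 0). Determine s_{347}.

We have s_0 = 4; s_1 = 0; s_2 = 11; s_3 = 10; s_4 = 3; s_5 = 6; s_6 = 1; s_7 = 5; s_8 = 7; s_9 = 8; s_{10} = 2; s_{11} = 12; s_{12} = 4.
Since s_{12} = s_0 = 4, the sequence is periodic with period 12.
So s_{347} = s_{0 + ((347-0) mod 12)} = s_{11} = 12.

12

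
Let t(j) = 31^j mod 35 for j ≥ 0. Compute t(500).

16

Computing terms: t(0) = 1, t(1) = 31, t(2) = 16, t(3) = 6, t(4) = 11, t(5) = 26, t(6) = 1.
The sequence repeats with period 6.
(500 - 0) mod 6 = 2, so t(500) = t(2) = 16.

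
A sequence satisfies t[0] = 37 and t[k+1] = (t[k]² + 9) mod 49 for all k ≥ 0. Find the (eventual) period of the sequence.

7

Computing terms: t[0] = 37, t[1] = 6, t[2] = 45, t[3] = 25, t[4] = 46, t[5] = 18, t[6] = 39, t[7] = 11, t[8] = 32, t[9] = 4, t[10] = 25.
Since t[10] = t[3] = 25, the sequence is eventually periodic: after a pre-period of length 3 it cycles with period 7.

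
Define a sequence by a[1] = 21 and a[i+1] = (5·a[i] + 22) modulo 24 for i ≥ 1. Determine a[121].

21

a[1] = 21; a[2] = 7; a[3] = 9; a[4] = 19; a[5] = 21.
Since a[5] = a[1] = 21, the sequence is periodic with period 4.
So a[121] = a[1 + ((121-1) mod 4)] = a[1] = 21.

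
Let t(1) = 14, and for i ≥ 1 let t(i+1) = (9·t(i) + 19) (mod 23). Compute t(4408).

We have t(1) = 14,  t(2) = 7,  t(3) = 13,  t(4) = 21,  t(5) = 1,  t(6) = 5,  t(7) = 18,  t(8) = 20,  t(9) = 15,  t(10) = 16,  t(11) = 2,  t(12) = 14.
Since t(12) = t(1) = 14, the sequence is periodic with period 11.
So t(4408) = t(1 + ((4408-1) mod 11)) = t(8) = 20.

20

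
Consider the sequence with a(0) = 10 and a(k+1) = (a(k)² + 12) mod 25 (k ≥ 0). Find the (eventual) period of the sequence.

Computing terms: a(0) = 10; a(1) = 12; a(2) = 6; a(3) = 23; a(4) = 16; a(5) = 18; a(6) = 11; a(7) = 8; a(8) = 1; a(9) = 13; a(10) = 6.
Since a(10) = a(2) = 6, the sequence is eventually periodic: after a pre-period of length 2 it cycles with period 8.

8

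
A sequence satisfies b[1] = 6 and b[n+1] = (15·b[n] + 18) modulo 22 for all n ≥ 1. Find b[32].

Computing terms: b[1] = 6,  b[2] = 20,  b[3] = 10,  b[4] = 14,  b[5] = 8,  b[6] = 6.
Since b[6] = b[1] = 6, the sequence is periodic with period 5.
(32 - 1) mod 5 = 1, so b[32] = b[2] = 20.

20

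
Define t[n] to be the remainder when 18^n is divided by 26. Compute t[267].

Computing terms: t[1] = 18,  t[2] = 12,  t[3] = 8,  t[4] = 14,  t[5] = 18.
The sequence repeats with period 4.
(267 - 1) mod 4 = 2, so t[267] = t[3] = 8.

8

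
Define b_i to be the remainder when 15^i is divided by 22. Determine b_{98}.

Computing terms: b_1 = 15; b_2 = 5; b_3 = 9; b_4 = 3; b_5 = 1; b_6 = 15.
The sequence repeats with period 5.
(98 - 1) mod 5 = 2, so b_{98} = b_3 = 9.

9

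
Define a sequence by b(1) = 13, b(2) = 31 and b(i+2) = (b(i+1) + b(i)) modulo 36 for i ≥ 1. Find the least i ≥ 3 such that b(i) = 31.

Listing terms: b(1) = 13; b(2) = 31; b(3) = 8; b(4) = 3; b(5) = 11; b(6) = 14; b(7) = 25; b(8) = 3; b(9) = 28; b(10) = 31; b(11) = 23; b(12) = 18; b(13) = 5; b(14) = 23; b(15) = 28; b(16) = 15; b(17) = 7; b(18) = 22; b(19) = 29; b(20) = 15; b(21) = 8; b(22) = 23; b(23) = 31; b(24) = 18; b(25) = 13; b(26) = 31.
The sequence repeats with period 24.
The value 31 first appears (with i ≥ 3) at b(10).

10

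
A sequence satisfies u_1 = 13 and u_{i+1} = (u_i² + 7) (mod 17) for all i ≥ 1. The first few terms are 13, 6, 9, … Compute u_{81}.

We have u_1 = 13, u_2 = 6, u_3 = 9, u_4 = 3, u_5 = 16, u_6 = 8, u_7 = 3.
Since u_7 = u_4 = 3, the sequence is eventually periodic: after a pre-period of length 3 it cycles with period 3.
For i ≥ 4, u_i depends only on (i - 4) mod 3. (81 - 4) mod 3 = 2, so u_{81} = u_6 = 8.

8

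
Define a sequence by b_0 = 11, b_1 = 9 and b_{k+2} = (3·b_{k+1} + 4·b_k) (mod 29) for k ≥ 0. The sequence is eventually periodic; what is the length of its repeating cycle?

Computing terms: b_0 = 11, b_1 = 9, b_2 = 13, b_3 = 17, b_4 = 16, b_5 = 0, b_6 = 6, b_7 = 18, b_8 = 20, b_9 = 16, b_{10} = 12, b_{11} = 13, b_{12} = 0, b_{13} = 23, b_{14} = 11, b_{15} = 9.
Since (b_{14}, b_{15}) = (b_0, b_1) = (11, 9) (two consecutive terms determine the rest), the sequence is periodic with period 14.

14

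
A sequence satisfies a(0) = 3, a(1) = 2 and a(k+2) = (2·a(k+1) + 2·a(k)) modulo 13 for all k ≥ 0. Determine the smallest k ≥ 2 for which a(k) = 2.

Computing terms: a(0) = 3,  a(1) = 2,  a(2) = 10,  a(3) = 11,  a(4) = 3,  a(5) = 2.
Since (a(4), a(5)) = (a(0), a(1)) = (3, 2) (two consecutive terms determine the rest), the sequence is periodic with period 4.
The value 2 next appears (with k ≥ 2) at a(5).

5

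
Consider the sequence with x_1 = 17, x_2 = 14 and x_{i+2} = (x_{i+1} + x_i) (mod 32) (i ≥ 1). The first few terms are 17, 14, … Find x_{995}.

x_1 = 17, x_2 = 14, x_3 = 31, x_4 = 13, x_5 = 12, x_6 = 25, x_7 = 5, x_8 = 30, x_9 = 3, x_{10} = 1, x_{11} = 4, x_{12} = 5, x_{13} = 9, x_{14} = 14, x_{15} = 23, x_{16} = 5, x_{17} = 28, x_{18} = 1, x_{19} = 29, x_{20} = 30, x_{21} = 27, x_{22} = 25, x_{23} = 20, x_{24} = 13, x_{25} = 1, x_{26} = 14, x_{27} = 15, x_{28} = 29, x_{29} = 12, x_{30} = 9, x_{31} = 21, x_{32} = 30, x_{33} = 19, x_{34} = 17, x_{35} = 4, x_{36} = 21, x_{37} = 25, x_{38} = 14, x_{39} = 7, x_{40} = 21, x_{41} = 28, x_{42} = 17, x_{43} = 13, x_{44} = 30, x_{45} = 11, x_{46} = 9, x_{47} = 20, x_{48} = 29, x_{49} = 17, x_{50} = 14.
The sequence repeats with period 48.
(995 - 1) mod 48 = 34, so x_{995} = x_{35} = 4.

4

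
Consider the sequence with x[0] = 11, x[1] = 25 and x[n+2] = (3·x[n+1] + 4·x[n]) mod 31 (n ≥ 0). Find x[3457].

6

Computing terms: x[0] = 11,  x[1] = 25,  x[2] = 26,  x[3] = 23,  x[4] = 18,  x[5] = 22,  x[6] = 14,  x[7] = 6,  x[8] = 12,  x[9] = 29,  x[10] = 11,  x[11] = 25.
The sequence repeats with period 10.
So x[3457] = x[0 + ((3457-0) mod 10)] = x[7] = 6.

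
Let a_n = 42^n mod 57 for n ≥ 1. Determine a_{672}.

a_1 = 42, a_2 = 54, a_3 = 45, a_4 = 9, a_5 = 36, a_6 = 30, a_7 = 6, a_8 = 24, a_9 = 39, a_{10} = 42.
The sequence repeats with period 9.
So a_{672} = a_{1 + ((672-1) mod 9)} = a_6 = 30.

30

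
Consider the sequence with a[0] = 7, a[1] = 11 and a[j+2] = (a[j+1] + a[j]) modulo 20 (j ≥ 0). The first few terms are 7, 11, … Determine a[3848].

We have a[0] = 7, a[1] = 11, a[2] = 18, a[3] = 9, a[4] = 7, a[5] = 16, a[6] = 3, a[7] = 19, a[8] = 2, a[9] = 1, a[10] = 3, a[11] = 4, a[12] = 7, a[13] = 11.
The sequence repeats with period 12.
(3848 - 0) mod 12 = 8, so a[3848] = a[8] = 2.

2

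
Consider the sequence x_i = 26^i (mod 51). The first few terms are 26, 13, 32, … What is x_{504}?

1

Listing terms: x_1 = 26; x_2 = 13; x_3 = 32; x_4 = 16; x_5 = 8; x_6 = 4; x_7 = 2; x_8 = 1; x_9 = 26.
The sequence repeats with period 8.
(504 - 1) mod 8 = 7, so x_{504} = x_8 = 1.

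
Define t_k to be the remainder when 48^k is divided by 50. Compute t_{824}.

16

t_1 = 48; t_2 = 4; t_3 = 42; t_4 = 16; t_5 = 18; t_6 = 14; t_7 = 22; t_8 = 6; t_9 = 38; t_{10} = 24; t_{11} = 2; t_{12} = 46; t_{13} = 8; t_{14} = 34; t_{15} = 32; t_{16} = 36; t_{17} = 28; t_{18} = 44; t_{19} = 12; t_{20} = 26; t_{21} = 48.
The sequence repeats with period 20.
(824 - 1) mod 20 = 3, so t_{824} = t_4 = 16.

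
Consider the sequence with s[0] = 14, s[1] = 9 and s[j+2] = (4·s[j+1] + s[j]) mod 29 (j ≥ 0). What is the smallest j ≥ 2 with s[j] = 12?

5

Computing terms: s[0] = 14,  s[1] = 9,  s[2] = 21,  s[3] = 6,  s[4] = 16,  s[5] = 12,  s[6] = 6,  s[7] = 7,  s[8] = 5,  s[9] = 27,  s[10] = 26,  s[11] = 15,  s[12] = 28,  s[13] = 11,  s[14] = 14,  s[15] = 9.
Since (s[14], s[15]) = (s[0], s[1]) = (14, 9) (two consecutive terms determine the rest), the sequence is periodic with period 14.
The value 12 first appears (with j ≥ 2) at s[5].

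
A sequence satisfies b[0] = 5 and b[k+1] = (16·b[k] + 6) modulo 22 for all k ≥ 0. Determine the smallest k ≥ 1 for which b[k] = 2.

4

Computing terms: b[0] = 5,  b[1] = 20,  b[2] = 18,  b[3] = 8,  b[4] = 2,  b[5] = 16,  b[6] = 20.
Since b[6] = b[1] = 20, the sequence is eventually periodic: after a pre-period of length 1 it cycles with period 5.
The value 2 first appears (with k ≥ 1) at b[4].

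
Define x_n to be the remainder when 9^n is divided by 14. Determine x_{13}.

x_0 = 1; x_1 = 9; x_2 = 11; x_3 = 1.
Since x_3 = x_0 = 1, the sequence is periodic with period 3.
(13 - 0) mod 3 = 1, so x_{13} = x_1 = 9.

9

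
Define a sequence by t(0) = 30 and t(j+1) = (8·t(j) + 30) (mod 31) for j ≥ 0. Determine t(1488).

Computing terms: t(0) = 30,  t(1) = 22,  t(2) = 20,  t(3) = 4,  t(4) = 0,  t(5) = 30.
Since t(5) = t(0) = 30, the sequence is periodic with period 5.
So t(1488) = t(0 + ((1488-0) mod 5)) = t(3) = 4.

4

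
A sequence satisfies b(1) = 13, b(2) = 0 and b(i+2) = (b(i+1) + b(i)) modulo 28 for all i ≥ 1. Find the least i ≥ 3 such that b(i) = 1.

We have b(1) = 13,  b(2) = 0,  b(3) = 13,  b(4) = 13,  b(5) = 26,  b(6) = 11,  b(7) = 9,  b(8) = 20,  b(9) = 1,  b(10) = 21,  b(11) = 22,  b(12) = 15,  b(13) = 9,  b(14) = 24,  b(15) = 5,  b(16) = 1,  b(17) = 6,  b(18) = 7,  b(19) = 13,  b(20) = 20,  b(21) = 5,  b(22) = 25,  b(23) = 2,  b(24) = 27,  b(25) = 1,  b(26) = 0,  b(27) = 1,  b(28) = 1,  b(29) = 2,  b(30) = 3,  b(31) = 5,  b(32) = 8,  b(33) = 13,  b(34) = 21,  b(35) = 6,  b(36) = 27,  b(37) = 5,  b(38) = 4,  b(39) = 9,  b(40) = 13,  b(41) = 22,  b(42) = 7,  b(43) = 1,  b(44) = 8,  b(45) = 9,  b(46) = 17,  b(47) = 26,  b(48) = 15,  b(49) = 13,  b(50) = 0.
Since (b(49), b(50)) = (b(1), b(2)) = (13, 0) (two consecutive terms determine the rest), the sequence is periodic with period 48.
The value 1 first appears (with i ≥ 3) at b(9).

9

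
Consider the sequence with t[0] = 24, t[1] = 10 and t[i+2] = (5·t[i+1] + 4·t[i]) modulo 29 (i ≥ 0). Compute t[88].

26

Computing terms: t[0] = 24,  t[1] = 10,  t[2] = 1,  t[3] = 16,  t[4] = 26,  t[5] = 20,  t[6] = 1,  t[7] = 27,  t[8] = 23,  t[9] = 20,  t[10] = 18,  t[11] = 25,  t[12] = 23,  t[13] = 12,  t[14] = 7,  t[15] = 25,  t[16] = 8,  t[17] = 24,  t[18] = 7,  t[19] = 15,  t[20] = 16,  t[21] = 24,  t[22] = 10.
Since (t[21], t[22]) = (t[0], t[1]) = (24, 10) (two consecutive terms determine the rest), the sequence is periodic with period 21.
(88 - 0) mod 21 = 4, so t[88] = t[4] = 26.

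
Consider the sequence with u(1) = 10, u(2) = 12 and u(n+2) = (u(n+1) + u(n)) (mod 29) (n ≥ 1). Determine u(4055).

5

Listing terms: u(1) = 10,  u(2) = 12,  u(3) = 22,  u(4) = 5,  u(5) = 27,  u(6) = 3,  u(7) = 1,  u(8) = 4,  u(9) = 5,  u(10) = 9,  u(11) = 14,  u(12) = 23,  u(13) = 8,  u(14) = 2,  u(15) = 10,  u(16) = 12.
The sequence repeats with period 14.
So u(4055) = u(1 + ((4055-1) mod 14)) = u(9) = 5.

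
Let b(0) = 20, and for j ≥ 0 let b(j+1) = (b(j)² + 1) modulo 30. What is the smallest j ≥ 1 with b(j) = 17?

5

Computing terms: b(0) = 20; b(1) = 11; b(2) = 2; b(3) = 5; b(4) = 26; b(5) = 17; b(6) = 20.
The sequence repeats with period 6.
The value 17 first appears (with j ≥ 1) at b(5).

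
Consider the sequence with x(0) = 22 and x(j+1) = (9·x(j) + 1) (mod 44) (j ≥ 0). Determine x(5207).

21

x(0) = 22; x(1) = 23; x(2) = 32; x(3) = 25; x(4) = 6; x(5) = 11; x(6) = 12; x(7) = 21; x(8) = 14; x(9) = 39; x(10) = 0; x(11) = 1; x(12) = 10; x(13) = 3; x(14) = 28; x(15) = 33; x(16) = 34; x(17) = 43; x(18) = 36; x(19) = 17; x(20) = 22.
The sequence repeats with period 20.
So x(5207) = x(0 + ((5207-0) mod 20)) = x(7) = 21.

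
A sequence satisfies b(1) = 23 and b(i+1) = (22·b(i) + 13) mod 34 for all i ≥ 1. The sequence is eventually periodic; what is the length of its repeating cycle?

We have b(1) = 23; b(2) = 9; b(3) = 7; b(4) = 31; b(5) = 15; b(6) = 3; b(7) = 11; b(8) = 17; b(9) = 13; b(10) = 27; b(11) = 29; b(12) = 5; b(13) = 21; b(14) = 33; b(15) = 25; b(16) = 19; b(17) = 23.
The sequence repeats with period 16.

16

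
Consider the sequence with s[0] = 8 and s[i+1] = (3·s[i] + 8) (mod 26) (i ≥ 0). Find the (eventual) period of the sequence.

3

We have s[0] = 8, s[1] = 6, s[2] = 0, s[3] = 8.
The sequence repeats with period 3.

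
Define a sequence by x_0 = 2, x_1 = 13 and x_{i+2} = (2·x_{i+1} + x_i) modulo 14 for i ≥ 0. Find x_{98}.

0

x_0 = 2,  x_1 = 13,  x_2 = 0,  x_3 = 13,  x_4 = 12,  x_5 = 9,  x_6 = 2,  x_7 = 13.
The sequence repeats with period 6.
(98 - 0) mod 6 = 2, so x_{98} = x_2 = 0.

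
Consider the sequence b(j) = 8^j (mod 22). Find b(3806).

14

Computing terms: b(1) = 8; b(2) = 20; b(3) = 6; b(4) = 4; b(5) = 10; b(6) = 14; b(7) = 2; b(8) = 16; b(9) = 18; b(10) = 12; b(11) = 8.
Since b(11) = b(1) = 8, the sequence is periodic with period 10.
(3806 - 1) mod 10 = 5, so b(3806) = b(6) = 14.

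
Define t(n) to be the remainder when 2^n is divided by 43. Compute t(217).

42

t(0) = 1, t(1) = 2, t(2) = 4, t(3) = 8, t(4) = 16, t(5) = 32, t(6) = 21, t(7) = 42, t(8) = 41, t(9) = 39, t(10) = 35, t(11) = 27, t(12) = 11, t(13) = 22, t(14) = 1.
The sequence repeats with period 14.
(217 - 0) mod 14 = 7, so t(217) = t(7) = 42.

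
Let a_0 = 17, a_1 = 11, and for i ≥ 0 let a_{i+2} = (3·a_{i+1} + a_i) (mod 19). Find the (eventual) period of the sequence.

a_0 = 17, a_1 = 11, a_2 = 12, a_3 = 9, a_4 = 1, a_5 = 12, a_6 = 18, a_7 = 9, a_8 = 7, a_9 = 11, a_{10} = 2, a_{11} = 17, a_{12} = 15, a_{13} = 5, a_{14} = 11, a_{15} = 0, a_{16} = 11, a_{17} = 14, a_{18} = 15, a_{19} = 2, a_{20} = 2, a_{21} = 8, a_{22} = 7, a_{23} = 10, a_{24} = 18, a_{25} = 7, a_{26} = 1, a_{27} = 10, a_{28} = 12, a_{29} = 8, a_{30} = 17, a_{31} = 2, a_{32} = 4, a_{33} = 14, a_{34} = 8, a_{35} = 0, a_{36} = 8, a_{37} = 5, a_{38} = 4, a_{39} = 17, a_{40} = 17, a_{41} = 11.
Since (a_{40}, a_{41}) = (a_0, a_1) = (17, 11) (two consecutive terms determine the rest), the sequence is periodic with period 40.

40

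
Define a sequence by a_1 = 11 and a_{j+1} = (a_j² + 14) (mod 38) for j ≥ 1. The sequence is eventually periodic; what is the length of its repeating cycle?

4

Listing terms: a_1 = 11; a_2 = 21; a_3 = 37; a_4 = 15; a_5 = 11.
The sequence repeats with period 4.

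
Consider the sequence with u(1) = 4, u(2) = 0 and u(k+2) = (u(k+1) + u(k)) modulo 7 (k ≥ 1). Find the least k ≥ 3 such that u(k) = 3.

9

u(1) = 4, u(2) = 0, u(3) = 4, u(4) = 4, u(5) = 1, u(6) = 5, u(7) = 6, u(8) = 4, u(9) = 3, u(10) = 0, u(11) = 3, u(12) = 3, u(13) = 6, u(14) = 2, u(15) = 1, u(16) = 3, u(17) = 4, u(18) = 0.
Since (u(17), u(18)) = (u(1), u(2)) = (4, 0) (two consecutive terms determine the rest), the sequence is periodic with period 16.
The value 3 first appears (with k ≥ 3) at u(9).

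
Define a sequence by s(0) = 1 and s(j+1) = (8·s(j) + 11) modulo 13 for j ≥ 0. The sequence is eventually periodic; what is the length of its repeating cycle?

4

We have s(0) = 1,  s(1) = 6,  s(2) = 7,  s(3) = 2,  s(4) = 1.
The sequence repeats with period 4.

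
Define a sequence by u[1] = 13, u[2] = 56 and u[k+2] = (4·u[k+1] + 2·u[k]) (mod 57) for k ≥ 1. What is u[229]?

u[1] = 13; u[2] = 56; u[3] = 22; u[4] = 29; u[5] = 46; u[6] = 14; u[7] = 34; u[8] = 50; u[9] = 40; u[10] = 32; u[11] = 37; u[12] = 41; u[13] = 10; u[14] = 8; u[15] = 52; u[16] = 53; u[17] = 31; u[18] = 2; u[19] = 13; u[20] = 56.
The sequence repeats with period 18.
(229 - 1) mod 18 = 12, so u[229] = u[13] = 10.

10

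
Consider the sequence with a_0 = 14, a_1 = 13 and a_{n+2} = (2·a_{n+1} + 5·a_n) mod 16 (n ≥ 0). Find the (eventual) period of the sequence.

a_0 = 14,  a_1 = 13,  a_2 = 0,  a_3 = 1,  a_4 = 2,  a_5 = 9,  a_6 = 12,  a_7 = 5,  a_8 = 6,  a_9 = 5,  a_{10} = 8,  a_{11} = 9,  a_{12} = 10,  a_{13} = 1,  a_{14} = 4,  a_{15} = 13,  a_{16} = 14,  a_{17} = 13.
Since (a_{16}, a_{17}) = (a_0, a_1) = (14, 13) (two consecutive terms determine the rest), the sequence is periodic with period 16.

16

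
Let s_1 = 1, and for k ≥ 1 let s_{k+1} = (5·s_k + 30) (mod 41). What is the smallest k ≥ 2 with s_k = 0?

We have s_1 = 1,  s_2 = 35,  s_3 = 0,  s_4 = 30,  s_5 = 16,  s_6 = 28,  s_7 = 6,  s_8 = 19,  s_9 = 2,  s_{10} = 40,  s_{11} = 25,  s_{12} = 32,  s_{13} = 26,  s_{14} = 37,  s_{15} = 10,  s_{16} = 39,  s_{17} = 20,  s_{18} = 7,  s_{19} = 24,  s_{20} = 27,  s_{21} = 1.
The sequence repeats with period 20.
The value 0 first appears (with k ≥ 2) at s_3.

3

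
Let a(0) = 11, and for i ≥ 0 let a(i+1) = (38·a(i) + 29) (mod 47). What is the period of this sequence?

46

Listing terms: a(0) = 11, a(1) = 24, a(2) = 1, a(3) = 20, a(4) = 37, a(5) = 25, a(6) = 39, a(7) = 7, a(8) = 13, a(9) = 6, a(10) = 22, a(11) = 19, a(12) = 46, a(13) = 38, a(14) = 16, a(15) = 26, a(16) = 30, a(17) = 41, a(18) = 36, a(19) = 34, a(20) = 5, a(21) = 31, a(22) = 32, a(23) = 23, a(24) = 10, a(25) = 33, a(26) = 14, a(27) = 44, a(28) = 9, a(29) = 42, a(30) = 27, a(31) = 21, a(32) = 28, a(33) = 12, a(34) = 15, a(35) = 35, a(36) = 43, a(37) = 18, a(38) = 8, a(39) = 4, a(40) = 40, a(41) = 45, a(42) = 0, a(43) = 29, a(44) = 3, a(45) = 2, a(46) = 11.
The sequence repeats with period 46.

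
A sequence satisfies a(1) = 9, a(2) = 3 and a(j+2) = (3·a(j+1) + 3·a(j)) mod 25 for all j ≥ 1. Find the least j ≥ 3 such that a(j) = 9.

Computing terms: a(1) = 9,  a(2) = 3,  a(3) = 11,  a(4) = 17,  a(5) = 9,  a(6) = 3.
Since (a(5), a(6)) = (a(1), a(2)) = (9, 3) (two consecutive terms determine the rest), the sequence is periodic with period 4.
The value 9 next appears (with j ≥ 3) at a(5).

5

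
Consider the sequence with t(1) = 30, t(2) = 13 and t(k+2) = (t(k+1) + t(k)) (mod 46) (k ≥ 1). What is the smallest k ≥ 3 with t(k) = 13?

We have t(1) = 30,  t(2) = 13,  t(3) = 43,  t(4) = 10,  t(5) = 7,  t(6) = 17,  t(7) = 24,  t(8) = 41,  t(9) = 19,  t(10) = 14,  t(11) = 33,  t(12) = 1,  t(13) = 34,  t(14) = 35,  t(15) = 23,  t(16) = 12,  t(17) = 35,  t(18) = 1,  t(19) = 36,  t(20) = 37,  t(21) = 27,  t(22) = 18,  t(23) = 45,  t(24) = 17,  t(25) = 16,  t(26) = 33,  t(27) = 3,  t(28) = 36,  t(29) = 39,  t(30) = 29,  t(31) = 22,  t(32) = 5,  t(33) = 27,  t(34) = 32,  t(35) = 13,  t(36) = 45,  t(37) = 12,  t(38) = 11,  t(39) = 23,  t(40) = 34,  t(41) = 11,  t(42) = 45,  t(43) = 10,  t(44) = 9,  t(45) = 19,  t(46) = 28,  t(47) = 1,  t(48) = 29,  t(49) = 30,  t(50) = 13.
Since (t(49), t(50)) = (t(1), t(2)) = (30, 13) (two consecutive terms determine the rest), the sequence is periodic with period 48.
The value 13 first appears (with k ≥ 3) at t(35).

35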